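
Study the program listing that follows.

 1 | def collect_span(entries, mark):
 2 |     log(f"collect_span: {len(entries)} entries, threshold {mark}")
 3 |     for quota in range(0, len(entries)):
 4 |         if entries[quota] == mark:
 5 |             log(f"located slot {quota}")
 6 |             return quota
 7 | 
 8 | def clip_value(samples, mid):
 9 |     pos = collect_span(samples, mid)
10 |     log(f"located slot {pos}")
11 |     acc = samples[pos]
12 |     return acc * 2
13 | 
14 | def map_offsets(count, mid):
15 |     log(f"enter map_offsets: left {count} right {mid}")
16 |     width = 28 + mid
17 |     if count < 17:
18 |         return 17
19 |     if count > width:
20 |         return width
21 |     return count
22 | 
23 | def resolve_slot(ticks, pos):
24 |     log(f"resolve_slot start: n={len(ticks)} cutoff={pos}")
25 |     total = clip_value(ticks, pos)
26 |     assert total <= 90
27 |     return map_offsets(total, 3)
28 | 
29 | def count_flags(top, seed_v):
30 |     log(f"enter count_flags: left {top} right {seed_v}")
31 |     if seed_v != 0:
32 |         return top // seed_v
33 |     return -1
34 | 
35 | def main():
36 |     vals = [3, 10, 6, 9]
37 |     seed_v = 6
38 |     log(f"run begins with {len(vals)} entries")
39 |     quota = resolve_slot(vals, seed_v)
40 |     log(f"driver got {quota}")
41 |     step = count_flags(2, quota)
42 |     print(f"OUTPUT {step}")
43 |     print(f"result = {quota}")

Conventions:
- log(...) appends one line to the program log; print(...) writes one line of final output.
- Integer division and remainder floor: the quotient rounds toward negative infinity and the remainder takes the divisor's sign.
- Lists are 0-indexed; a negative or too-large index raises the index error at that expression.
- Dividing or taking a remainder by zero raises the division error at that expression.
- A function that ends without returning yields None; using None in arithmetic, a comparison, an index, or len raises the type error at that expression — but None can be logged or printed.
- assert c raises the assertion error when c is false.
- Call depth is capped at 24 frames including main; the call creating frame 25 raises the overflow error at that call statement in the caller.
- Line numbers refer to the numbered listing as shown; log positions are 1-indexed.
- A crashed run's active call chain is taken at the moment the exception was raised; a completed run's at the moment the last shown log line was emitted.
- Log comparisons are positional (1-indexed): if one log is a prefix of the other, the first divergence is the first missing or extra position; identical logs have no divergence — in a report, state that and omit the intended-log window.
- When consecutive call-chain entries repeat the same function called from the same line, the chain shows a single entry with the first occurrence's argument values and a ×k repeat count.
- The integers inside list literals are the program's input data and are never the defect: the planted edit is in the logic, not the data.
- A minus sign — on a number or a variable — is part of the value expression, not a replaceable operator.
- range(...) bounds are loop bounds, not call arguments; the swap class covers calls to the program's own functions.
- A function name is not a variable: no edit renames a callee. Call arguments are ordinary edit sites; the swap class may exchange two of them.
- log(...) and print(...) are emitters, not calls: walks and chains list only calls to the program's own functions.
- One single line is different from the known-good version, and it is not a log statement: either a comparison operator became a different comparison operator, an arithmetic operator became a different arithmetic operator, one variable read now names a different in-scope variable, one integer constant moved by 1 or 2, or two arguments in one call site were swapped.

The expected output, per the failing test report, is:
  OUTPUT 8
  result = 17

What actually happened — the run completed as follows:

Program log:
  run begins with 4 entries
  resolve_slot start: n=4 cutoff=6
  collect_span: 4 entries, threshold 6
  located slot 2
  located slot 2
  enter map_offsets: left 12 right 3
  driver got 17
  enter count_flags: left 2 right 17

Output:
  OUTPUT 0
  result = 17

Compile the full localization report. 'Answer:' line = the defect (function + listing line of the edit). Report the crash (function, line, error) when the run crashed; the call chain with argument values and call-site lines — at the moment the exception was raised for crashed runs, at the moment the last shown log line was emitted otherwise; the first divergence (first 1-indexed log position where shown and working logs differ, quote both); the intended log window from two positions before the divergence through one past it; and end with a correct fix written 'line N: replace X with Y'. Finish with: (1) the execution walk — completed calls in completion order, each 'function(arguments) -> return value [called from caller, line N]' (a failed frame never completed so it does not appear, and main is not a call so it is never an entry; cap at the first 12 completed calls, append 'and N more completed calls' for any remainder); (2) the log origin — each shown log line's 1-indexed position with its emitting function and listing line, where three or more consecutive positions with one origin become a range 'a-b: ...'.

Answer: the defect is in main at line 41.
Core observation: The log first diverges at position 8: the faulty run prints 'enter count_flags: left 2 right 17' where the working version prints 'enter count_flags: left 17 right 2'.
Call chain: main -> count_flags(2, 17) (called at line 41).
First divergence: at position 8 the run shows 'enter count_flags: left 2 right 17' where the working version logs 'enter count_flags: left 17 right 2'.
Intended log window:
  6: enter map_offsets: left 12 right 3
  7: driver got 17
  8: enter count_flags: left 17 right 2
Execution walk:
  collect_span([3, 10, 6, 9], 6) -> 2  [called from clip_value, line 9]
  clip_value([3, 10, 6, 9], 6) -> 12  [called from resolve_slot, line 25]
  map_offsets(12, 3) -> 17  [called from resolve_slot, line 27]
  resolve_slot([3, 10, 6, 9], 6) -> 17  [called from main, line 39]
  count_flags(2, 17) -> 0  [called from main, line 41]
Origin of each log line:
  1: from main, line 38
  2: from resolve_slot, line 24
  3: from collect_span, line 2
  4: from collect_span, line 5
  5: from clip_value, line 10
  6: from map_offsets, line 15
  7: from main, line 40
  8: from count_flags, line 30
A correct fix: line 41: replace `count_flags(2, quota)` with `count_flags(quota, 2)`.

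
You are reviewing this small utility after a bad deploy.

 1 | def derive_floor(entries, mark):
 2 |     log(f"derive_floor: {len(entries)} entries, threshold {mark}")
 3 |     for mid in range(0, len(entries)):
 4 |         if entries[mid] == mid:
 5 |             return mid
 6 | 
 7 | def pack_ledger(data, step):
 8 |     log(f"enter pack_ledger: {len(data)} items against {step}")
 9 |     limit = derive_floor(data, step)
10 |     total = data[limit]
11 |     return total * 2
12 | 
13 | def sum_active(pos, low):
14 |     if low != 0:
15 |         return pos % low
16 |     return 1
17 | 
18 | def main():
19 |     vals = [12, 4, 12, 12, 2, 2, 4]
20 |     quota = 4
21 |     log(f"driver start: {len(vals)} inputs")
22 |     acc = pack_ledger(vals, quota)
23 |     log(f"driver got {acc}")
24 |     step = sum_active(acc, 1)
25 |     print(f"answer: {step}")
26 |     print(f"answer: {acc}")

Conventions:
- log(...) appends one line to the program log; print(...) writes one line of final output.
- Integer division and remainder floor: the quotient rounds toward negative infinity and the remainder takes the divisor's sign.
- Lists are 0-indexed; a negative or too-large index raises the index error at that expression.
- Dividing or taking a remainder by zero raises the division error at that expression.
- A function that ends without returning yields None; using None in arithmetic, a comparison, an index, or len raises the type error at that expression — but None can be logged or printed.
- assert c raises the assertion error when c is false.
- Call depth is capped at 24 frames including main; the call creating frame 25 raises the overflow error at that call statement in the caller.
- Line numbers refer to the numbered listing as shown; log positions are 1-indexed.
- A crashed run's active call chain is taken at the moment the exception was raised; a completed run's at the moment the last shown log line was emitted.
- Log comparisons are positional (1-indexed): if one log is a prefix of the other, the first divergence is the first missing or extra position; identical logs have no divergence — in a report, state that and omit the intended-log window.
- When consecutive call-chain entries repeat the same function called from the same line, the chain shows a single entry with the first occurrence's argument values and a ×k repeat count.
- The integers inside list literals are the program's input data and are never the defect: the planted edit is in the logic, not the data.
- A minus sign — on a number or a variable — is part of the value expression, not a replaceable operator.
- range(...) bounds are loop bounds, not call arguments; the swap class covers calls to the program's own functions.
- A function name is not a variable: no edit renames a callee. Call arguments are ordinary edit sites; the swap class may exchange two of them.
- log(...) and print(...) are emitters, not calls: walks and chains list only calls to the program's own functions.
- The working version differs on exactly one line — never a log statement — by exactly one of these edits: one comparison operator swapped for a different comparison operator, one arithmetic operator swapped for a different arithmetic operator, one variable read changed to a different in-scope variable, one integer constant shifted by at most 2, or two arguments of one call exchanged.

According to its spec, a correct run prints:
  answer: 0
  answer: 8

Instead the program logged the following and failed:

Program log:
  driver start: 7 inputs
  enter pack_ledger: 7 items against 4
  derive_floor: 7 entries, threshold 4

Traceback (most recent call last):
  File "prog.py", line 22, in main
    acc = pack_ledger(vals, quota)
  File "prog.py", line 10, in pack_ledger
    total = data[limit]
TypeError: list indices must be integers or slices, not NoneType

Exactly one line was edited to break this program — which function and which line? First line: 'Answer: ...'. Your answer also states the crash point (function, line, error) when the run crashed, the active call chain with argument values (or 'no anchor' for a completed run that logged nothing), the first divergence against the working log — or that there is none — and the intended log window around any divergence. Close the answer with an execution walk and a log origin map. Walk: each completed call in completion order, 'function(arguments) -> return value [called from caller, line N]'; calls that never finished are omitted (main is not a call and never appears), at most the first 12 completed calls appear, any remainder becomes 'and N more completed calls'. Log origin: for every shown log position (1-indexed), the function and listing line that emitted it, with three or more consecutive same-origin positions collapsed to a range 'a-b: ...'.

Answer: the defect is in derive_floor at line 4.
Key observation: The faulty run's log stops after 3 lines; the working version's next line would be 'driver got 8'.
Crash: pack_ledger, line 10, TypeError.
Call chain: main -> pack_ledger([12, 4, 12, 12, 2, 2, 4], 4) (called at line 22).
First divergence: position 4 — after 3 matching lines the faulty run goes silent; intended next line 'driver got 8'.
Intended log window:
  2: enter pack_ledger: 7 items against 4
  3: derive_floor: 7 entries, threshold 4
  4: driver got 8
Execution walk:
  derive_floor([12, 4, 12, 12, 2, 2, 4], 4) -> None  [called from pack_ledger, line 9]
Log origin:
  1: from main, line 21
  2: from pack_ledger, line 8
  3: from derive_floor, line 2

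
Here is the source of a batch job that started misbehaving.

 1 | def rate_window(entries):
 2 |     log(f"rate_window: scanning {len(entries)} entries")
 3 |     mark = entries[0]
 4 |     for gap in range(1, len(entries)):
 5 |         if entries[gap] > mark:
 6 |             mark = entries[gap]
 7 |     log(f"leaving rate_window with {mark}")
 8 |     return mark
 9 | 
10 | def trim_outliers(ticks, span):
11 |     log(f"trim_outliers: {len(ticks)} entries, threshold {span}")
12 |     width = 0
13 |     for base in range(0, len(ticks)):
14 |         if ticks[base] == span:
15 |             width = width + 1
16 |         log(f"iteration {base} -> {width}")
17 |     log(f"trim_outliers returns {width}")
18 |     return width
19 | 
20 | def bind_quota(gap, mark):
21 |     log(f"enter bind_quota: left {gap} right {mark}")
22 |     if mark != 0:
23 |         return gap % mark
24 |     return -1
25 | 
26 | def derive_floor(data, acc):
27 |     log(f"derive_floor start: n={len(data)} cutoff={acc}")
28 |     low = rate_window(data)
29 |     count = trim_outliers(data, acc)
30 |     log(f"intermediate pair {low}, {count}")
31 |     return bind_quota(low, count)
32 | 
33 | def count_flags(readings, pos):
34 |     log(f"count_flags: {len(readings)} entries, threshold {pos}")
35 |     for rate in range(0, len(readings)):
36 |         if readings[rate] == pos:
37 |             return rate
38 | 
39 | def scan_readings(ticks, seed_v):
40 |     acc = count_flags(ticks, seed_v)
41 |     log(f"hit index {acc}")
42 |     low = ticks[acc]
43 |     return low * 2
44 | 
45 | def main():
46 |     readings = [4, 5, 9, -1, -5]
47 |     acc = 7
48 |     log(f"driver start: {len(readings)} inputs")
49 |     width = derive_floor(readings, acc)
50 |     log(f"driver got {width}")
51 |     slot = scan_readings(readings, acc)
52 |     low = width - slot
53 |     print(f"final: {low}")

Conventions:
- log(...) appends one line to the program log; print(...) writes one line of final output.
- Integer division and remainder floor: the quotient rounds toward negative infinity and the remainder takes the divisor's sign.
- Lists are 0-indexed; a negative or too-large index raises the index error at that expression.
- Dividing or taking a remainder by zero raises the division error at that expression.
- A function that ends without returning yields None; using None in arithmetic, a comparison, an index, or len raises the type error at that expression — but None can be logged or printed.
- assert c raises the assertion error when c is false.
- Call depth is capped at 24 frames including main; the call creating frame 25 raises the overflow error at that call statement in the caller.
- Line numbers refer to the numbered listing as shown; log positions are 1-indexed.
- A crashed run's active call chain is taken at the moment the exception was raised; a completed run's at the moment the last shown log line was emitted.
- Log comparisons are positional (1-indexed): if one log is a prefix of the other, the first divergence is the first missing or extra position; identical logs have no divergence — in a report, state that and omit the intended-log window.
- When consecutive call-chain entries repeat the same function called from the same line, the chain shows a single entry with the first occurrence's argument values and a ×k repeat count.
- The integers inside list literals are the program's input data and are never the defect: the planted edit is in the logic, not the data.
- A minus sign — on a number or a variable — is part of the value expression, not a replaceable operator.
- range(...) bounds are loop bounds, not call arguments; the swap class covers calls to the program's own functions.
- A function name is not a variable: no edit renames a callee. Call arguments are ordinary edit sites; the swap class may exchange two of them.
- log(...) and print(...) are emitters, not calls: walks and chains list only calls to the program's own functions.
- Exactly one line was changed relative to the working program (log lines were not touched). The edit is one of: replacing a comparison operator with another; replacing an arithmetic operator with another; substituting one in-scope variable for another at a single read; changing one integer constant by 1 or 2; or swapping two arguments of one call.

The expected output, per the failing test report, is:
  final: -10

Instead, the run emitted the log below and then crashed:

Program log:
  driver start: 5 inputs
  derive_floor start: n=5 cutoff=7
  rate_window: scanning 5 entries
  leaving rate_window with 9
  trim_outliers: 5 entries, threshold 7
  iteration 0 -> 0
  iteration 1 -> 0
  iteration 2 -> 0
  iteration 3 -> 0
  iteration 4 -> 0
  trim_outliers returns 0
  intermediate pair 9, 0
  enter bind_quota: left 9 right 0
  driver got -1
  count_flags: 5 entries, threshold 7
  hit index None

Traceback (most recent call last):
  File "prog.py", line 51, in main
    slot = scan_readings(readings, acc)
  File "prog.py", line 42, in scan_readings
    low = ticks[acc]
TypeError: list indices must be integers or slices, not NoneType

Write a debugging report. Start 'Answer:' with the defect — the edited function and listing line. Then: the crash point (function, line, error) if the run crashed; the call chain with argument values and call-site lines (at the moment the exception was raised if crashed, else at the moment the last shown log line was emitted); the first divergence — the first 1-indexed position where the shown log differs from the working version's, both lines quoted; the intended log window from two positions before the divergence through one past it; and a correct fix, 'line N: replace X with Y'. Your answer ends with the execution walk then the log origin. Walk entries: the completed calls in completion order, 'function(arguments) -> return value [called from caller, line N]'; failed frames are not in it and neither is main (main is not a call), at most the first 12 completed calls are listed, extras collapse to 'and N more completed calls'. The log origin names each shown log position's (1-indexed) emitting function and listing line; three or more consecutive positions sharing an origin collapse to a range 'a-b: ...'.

Answer: the defect is in main at line 47.
Key fact: The earliest visible damage is log position 2 — 'derive_floor start: n=5 cutoff=7' rather than the intended 'derive_floor start: n=5 cutoff=5'.
Crash: scan_readings, line 42, TypeError.
Call chain: main -> scan_readings([4, 5, 9, -1, -5], 7) (called at line 51).
First divergence: at position 2 the run shows 'derive_floor start: n=5 cutoff=7' where the working version logs 'derive_floor start: n=5 cutoff=5'.
Intended log window:
  1: driver start: 5 inputs
  2: derive_floor start: n=5 cutoff=5
  3: rate_window: scanning 5 entries
Execution walk:
  rate_window([4, 5, 9, -1, -5]) -> 9  [called from derive_floor, line 28]
  trim_outliers([4, 5, 9, -1, -5], 7) -> 0  [called from derive_floor, line 29]
  bind_quota(9, 0) -> -1  [called from derive_floor, line 31]
  derive_floor([4, 5, 9, -1, -5], 7) -> -1  [called from main, line 49]
  count_flags([4, 5, 9, -1, -5], 7) -> None  [called from scan_readings, line 40]
Log line origins:
  1: emitted by main (line 48)
  2: emitted by derive_floor (line 27)
  3: emitted by rate_window (line 2)
  4: emitted by rate_window (line 7)
  5: emitted by trim_outliers (line 11)
  6-10: emitted by trim_outliers (line 16)
  11: emitted by trim_outliers (line 17)
  12: emitted by derive_floor (line 30)
  13: emitted by bind_quota (line 21)
  14: emitted by main (line 50)
  15: emitted by count_flags (line 34)
  16: emitted by scan_readings (line 41)
A correct fix: line 47: replace `7` with `5`.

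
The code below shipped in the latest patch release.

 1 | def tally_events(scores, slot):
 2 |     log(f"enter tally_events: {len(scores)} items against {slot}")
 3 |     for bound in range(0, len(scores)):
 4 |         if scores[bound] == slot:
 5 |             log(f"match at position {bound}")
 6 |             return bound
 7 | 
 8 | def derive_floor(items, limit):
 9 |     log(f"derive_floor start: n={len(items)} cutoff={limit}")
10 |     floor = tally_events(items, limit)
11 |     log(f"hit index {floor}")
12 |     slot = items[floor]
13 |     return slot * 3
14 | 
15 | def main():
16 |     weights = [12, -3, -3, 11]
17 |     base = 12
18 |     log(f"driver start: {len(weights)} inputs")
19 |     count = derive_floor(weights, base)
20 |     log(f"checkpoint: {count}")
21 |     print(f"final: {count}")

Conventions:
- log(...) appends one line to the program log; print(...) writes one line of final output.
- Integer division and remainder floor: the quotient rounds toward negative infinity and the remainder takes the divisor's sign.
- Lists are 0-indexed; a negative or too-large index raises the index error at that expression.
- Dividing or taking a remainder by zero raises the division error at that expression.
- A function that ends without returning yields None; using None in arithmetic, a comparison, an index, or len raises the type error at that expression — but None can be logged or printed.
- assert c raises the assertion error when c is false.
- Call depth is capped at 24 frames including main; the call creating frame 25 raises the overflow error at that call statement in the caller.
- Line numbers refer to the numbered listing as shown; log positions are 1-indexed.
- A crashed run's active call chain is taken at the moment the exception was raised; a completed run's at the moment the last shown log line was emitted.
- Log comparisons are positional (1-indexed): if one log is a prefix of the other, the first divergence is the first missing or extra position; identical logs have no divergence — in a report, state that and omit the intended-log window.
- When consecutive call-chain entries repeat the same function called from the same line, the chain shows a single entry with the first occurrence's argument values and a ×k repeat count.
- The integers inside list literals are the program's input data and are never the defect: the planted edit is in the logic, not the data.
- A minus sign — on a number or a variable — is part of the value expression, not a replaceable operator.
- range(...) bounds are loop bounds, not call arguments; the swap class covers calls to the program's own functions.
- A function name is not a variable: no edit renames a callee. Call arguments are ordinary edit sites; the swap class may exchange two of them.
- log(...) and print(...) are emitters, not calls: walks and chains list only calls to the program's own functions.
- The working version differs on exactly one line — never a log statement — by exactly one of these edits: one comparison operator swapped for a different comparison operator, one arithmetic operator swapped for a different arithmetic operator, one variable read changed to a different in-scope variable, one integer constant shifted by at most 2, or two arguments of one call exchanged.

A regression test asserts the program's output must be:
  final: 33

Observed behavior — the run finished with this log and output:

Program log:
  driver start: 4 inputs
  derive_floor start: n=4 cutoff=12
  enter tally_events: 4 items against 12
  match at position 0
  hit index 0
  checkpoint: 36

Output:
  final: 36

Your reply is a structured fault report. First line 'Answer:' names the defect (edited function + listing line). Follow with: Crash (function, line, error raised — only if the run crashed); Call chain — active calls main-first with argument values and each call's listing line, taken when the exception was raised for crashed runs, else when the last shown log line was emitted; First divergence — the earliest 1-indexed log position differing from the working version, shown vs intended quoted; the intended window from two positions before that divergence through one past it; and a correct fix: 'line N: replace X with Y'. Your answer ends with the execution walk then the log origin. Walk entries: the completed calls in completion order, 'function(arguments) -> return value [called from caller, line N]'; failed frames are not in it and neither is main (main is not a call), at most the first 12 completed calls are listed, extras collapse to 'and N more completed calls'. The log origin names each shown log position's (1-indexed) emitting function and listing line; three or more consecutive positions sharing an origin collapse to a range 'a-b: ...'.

Answer: the defect is in main at line 17.
Key fact: Log line 2 is where behavior first shows: 'derive_floor start: n=4 cutoff=12' appears instead of 'derive_floor start: n=4 cutoff=11'.
Call chain: main.
First divergence: position 2; shown 'derive_floor start: n=4 cutoff=12' vs intended 'derive_floor start: n=4 cutoff=11'.
Intended log window:
  1: driver start: 4 inputs
  2: derive_floor start: n=4 cutoff=11
  3: enter tally_events: 4 items against 11
Execution walk:
  tally_events([12, -3, -3, 11], 12) -> 0  [called from derive_floor, line 10]
  derive_floor([12, -3, -3, 11], 12) -> 36  [called from main, line 19]
Log origins:
  1 — main, line 18
  2 — derive_floor, line 9
  3 — tally_events, line 2
  4 — tally_events, line 5
  5 — derive_floor, line 11
  6 — main, line 20
A correct fix: line 17: replace `12` with `11`.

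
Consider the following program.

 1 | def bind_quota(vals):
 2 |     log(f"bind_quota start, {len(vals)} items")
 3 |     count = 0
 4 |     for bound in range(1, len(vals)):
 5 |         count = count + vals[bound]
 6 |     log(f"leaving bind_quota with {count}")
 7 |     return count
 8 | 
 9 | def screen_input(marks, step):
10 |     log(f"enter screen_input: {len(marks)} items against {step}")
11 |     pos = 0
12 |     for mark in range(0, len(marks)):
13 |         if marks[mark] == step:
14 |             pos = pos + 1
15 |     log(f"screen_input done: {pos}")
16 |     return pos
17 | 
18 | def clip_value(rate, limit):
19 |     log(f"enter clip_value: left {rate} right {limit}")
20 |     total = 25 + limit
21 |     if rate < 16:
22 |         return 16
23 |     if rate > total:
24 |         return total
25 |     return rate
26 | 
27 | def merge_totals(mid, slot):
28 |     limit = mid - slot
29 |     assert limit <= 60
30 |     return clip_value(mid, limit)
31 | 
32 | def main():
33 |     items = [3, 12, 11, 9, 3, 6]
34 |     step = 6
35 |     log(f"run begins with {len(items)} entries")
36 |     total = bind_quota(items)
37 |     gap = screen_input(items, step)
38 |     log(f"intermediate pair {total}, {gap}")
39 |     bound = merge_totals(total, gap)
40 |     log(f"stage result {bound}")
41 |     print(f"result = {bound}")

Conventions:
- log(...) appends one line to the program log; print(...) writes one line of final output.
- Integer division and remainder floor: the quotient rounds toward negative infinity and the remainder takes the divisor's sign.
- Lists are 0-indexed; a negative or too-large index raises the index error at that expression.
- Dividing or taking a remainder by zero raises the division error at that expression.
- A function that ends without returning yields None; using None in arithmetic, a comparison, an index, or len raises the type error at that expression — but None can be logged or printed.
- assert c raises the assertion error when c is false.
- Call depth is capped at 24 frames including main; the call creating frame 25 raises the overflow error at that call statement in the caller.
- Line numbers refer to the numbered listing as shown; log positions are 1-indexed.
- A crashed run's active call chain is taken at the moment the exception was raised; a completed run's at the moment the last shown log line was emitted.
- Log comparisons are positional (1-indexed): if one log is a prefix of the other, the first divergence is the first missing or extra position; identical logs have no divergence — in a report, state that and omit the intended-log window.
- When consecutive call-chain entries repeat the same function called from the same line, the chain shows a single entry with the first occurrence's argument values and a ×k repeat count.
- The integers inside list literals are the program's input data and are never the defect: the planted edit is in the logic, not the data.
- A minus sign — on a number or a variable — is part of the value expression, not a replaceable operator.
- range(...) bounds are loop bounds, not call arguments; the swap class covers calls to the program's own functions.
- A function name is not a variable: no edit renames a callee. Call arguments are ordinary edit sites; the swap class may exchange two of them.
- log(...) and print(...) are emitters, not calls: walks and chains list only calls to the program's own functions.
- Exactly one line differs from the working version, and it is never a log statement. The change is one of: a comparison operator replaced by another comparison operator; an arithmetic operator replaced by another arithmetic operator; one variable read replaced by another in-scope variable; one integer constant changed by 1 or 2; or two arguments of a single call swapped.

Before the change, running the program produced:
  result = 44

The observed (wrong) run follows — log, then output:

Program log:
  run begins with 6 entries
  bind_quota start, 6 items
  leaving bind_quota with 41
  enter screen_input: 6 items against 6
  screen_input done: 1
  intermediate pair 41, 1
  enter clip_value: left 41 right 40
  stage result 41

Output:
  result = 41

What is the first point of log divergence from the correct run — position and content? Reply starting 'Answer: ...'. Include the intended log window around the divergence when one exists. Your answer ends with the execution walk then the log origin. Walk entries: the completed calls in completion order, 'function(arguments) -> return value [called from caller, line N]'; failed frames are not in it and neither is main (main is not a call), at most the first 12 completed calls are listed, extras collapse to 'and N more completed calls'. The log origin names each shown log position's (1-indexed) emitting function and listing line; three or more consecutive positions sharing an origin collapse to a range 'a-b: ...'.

Answer: position 3 — the shown line 'leaving bind_quota with 41' should read 'leaving bind_quota with 44'.
Intended log window:
  1: run begins with 6 entries
  2: bind_quota start, 6 items
  3: leaving bind_quota with 44
  4: enter screen_input: 6 items against 6
Execution walk:
  bind_quota([3, 12, 11, 9, 3, 6]) -> 41  [called from main, line 36]
  screen_input([3, 12, 11, 9, 3, 6], 6) -> 1  [called from main, line 37]
  clip_value(41, 40) -> 41  [called from merge_totals, line 30]
  merge_totals(41, 1) -> 41  [called from main, line 39]
Log origin:
  1: logged in main at line 35
  2: logged in bind_quota at line 2
  3: logged in bind_quota at line 6
  4: logged in screen_input at line 10
  5: logged in screen_input at line 15
  6: logged in main at line 38
  7: logged in clip_value at line 19
  8: logged in main at line 40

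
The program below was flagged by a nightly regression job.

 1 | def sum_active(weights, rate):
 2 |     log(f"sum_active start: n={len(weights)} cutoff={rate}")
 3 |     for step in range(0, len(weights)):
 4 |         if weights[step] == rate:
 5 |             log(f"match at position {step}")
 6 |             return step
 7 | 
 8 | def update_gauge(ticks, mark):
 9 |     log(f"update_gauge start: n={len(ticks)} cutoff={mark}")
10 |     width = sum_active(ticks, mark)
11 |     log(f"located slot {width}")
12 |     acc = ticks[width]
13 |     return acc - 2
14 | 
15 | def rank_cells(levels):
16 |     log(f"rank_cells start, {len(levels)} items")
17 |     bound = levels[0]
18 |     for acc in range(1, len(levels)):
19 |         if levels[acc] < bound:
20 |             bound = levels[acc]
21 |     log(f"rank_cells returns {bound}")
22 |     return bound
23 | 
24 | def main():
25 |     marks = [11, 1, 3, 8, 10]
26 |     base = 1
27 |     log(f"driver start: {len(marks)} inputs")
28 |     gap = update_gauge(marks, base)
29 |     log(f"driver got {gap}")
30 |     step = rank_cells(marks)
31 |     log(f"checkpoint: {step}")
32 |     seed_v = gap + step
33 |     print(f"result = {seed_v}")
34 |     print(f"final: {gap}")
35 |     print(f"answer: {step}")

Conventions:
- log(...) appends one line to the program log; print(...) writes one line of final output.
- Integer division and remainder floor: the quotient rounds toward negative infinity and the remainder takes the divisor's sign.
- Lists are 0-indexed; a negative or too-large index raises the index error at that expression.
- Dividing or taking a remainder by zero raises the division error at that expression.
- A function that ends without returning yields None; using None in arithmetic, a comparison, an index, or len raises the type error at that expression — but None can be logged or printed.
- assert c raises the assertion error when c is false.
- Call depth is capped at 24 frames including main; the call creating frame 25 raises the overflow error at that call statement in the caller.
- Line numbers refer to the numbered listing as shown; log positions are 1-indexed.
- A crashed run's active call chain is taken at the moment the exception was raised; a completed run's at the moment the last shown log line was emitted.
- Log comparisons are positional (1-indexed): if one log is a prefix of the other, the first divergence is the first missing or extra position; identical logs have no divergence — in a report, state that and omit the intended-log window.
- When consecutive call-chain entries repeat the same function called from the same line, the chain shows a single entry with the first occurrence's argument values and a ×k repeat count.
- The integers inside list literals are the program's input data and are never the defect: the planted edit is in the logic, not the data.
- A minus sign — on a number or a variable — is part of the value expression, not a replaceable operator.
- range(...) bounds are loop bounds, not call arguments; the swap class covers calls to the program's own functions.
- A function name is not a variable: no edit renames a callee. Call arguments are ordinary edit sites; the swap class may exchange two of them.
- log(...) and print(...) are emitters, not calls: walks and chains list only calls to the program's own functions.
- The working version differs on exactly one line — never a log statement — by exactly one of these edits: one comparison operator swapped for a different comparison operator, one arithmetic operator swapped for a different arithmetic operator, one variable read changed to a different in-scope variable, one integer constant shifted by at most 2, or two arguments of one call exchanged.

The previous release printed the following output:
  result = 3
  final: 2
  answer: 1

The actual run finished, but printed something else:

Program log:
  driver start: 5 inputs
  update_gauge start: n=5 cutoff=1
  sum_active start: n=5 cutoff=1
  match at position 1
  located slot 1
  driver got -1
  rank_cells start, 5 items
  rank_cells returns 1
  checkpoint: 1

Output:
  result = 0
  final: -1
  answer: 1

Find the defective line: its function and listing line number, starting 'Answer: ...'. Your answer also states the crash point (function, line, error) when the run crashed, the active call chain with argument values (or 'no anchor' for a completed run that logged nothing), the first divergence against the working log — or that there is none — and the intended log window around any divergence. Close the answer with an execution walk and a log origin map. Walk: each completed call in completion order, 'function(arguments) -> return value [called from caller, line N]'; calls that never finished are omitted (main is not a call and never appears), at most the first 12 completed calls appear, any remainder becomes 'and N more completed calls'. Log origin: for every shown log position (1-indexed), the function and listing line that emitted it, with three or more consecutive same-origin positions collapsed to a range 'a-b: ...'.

Answer: the defect is in update_gauge at line 13.
Core observation: The log first diverges at position 6: the faulty run prints 'driver got -1' where the working version prints 'driver got 2'.
Call chain: main.
First divergence: position 6 — shown 'driver got -1', intended 'driver got 2'.
Intended log window:
  4: match at position 1
  5: located slot 1
  6: driver got 2
  7: rank_cells start, 5 items
Execution walk:
  sum_active([11, 1, 3, 8, 10], 1) -> 1  [called from update_gauge, line 10]
  update_gauge([11, 1, 3, 8, 10], 1) -> -1  [called from main, line 28]
  rank_cells([11, 1, 3, 8, 10]) -> 1  [called from main, line 30]
Log origins:
  1: emitted by main (line 27)
  2: emitted by update_gauge (line 9)
  3: emitted by sum_active (line 2)
  4: emitted by sum_active (line 5)
  5: emitted by update_gauge (line 11)
  6: emitted by main (line 29)
  7: emitted by rank_cells (line 16)
  8: emitted by rank_cells (line 21)
  9: emitted by main (line 31)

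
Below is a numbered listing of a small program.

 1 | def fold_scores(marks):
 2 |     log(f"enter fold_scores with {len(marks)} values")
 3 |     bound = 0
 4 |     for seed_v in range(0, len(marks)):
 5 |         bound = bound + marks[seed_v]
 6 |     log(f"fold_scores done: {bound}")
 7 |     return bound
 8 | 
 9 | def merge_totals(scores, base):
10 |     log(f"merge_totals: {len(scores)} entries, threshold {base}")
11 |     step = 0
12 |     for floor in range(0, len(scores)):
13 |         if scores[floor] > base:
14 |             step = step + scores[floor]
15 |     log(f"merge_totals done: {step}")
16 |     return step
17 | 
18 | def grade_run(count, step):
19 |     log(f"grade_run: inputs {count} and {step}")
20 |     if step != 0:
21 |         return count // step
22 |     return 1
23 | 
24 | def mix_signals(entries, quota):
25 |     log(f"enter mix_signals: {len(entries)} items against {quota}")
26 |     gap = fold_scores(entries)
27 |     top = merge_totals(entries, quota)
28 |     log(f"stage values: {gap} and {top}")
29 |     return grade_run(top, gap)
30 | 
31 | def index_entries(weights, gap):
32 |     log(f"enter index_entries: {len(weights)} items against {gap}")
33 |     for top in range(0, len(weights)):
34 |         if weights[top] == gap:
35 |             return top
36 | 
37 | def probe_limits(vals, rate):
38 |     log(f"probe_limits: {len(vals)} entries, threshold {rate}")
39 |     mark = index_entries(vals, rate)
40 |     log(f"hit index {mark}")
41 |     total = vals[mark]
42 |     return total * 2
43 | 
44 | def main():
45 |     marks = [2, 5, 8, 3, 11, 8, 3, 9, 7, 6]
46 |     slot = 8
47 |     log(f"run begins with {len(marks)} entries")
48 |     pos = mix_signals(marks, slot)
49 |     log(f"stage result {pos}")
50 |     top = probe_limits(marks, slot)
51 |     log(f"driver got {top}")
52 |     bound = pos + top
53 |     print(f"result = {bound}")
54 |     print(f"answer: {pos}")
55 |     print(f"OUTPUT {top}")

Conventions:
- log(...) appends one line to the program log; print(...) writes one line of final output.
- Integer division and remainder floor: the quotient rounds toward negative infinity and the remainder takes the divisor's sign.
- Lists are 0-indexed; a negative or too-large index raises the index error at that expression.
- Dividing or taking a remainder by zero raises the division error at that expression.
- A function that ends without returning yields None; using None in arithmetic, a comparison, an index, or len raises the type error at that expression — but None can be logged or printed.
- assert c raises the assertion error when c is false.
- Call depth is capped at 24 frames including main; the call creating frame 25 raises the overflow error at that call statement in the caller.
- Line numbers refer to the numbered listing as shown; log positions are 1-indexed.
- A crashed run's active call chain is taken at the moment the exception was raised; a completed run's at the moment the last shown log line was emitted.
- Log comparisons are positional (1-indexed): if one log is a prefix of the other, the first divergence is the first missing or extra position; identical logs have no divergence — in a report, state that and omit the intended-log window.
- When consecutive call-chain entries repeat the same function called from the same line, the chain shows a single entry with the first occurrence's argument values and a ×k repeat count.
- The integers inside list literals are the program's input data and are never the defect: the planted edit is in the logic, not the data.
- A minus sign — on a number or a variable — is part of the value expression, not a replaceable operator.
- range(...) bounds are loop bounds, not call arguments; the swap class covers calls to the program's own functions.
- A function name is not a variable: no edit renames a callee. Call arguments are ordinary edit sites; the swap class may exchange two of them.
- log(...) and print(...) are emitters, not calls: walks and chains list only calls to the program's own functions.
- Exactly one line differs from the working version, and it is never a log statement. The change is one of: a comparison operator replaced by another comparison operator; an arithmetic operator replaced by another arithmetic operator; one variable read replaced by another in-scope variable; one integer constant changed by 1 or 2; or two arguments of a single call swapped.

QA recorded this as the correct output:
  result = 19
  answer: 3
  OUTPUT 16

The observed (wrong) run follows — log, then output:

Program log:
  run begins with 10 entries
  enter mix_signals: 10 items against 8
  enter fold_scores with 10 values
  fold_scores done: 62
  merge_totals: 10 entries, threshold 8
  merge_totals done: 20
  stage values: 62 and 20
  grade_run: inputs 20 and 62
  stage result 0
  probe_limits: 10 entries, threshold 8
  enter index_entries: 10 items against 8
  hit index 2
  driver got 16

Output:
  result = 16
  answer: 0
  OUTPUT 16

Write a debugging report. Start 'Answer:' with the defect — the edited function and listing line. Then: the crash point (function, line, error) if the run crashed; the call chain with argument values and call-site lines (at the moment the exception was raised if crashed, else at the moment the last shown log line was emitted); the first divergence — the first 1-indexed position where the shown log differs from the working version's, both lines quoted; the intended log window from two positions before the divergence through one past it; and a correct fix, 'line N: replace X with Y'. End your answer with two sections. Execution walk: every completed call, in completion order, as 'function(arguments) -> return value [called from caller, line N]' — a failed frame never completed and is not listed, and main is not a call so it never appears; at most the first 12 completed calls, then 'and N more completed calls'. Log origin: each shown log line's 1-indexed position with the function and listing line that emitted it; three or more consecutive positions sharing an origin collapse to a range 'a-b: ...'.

Answer: the defect is in mix_signals at line 29.
The tell: Everything matches until log position 8, which reads 'grade_run: inputs 20 and 62' in place of 'grade_run: inputs 62 and 20'.
Call chain: main.
First divergence: position 8; shown 'grade_run: inputs 20 and 62' vs intended 'grade_run: inputs 62 and 20'.
Intended log window:
  6: merge_totals done: 20
  7: stage values: 62 and 20
  8: grade_run: inputs 62 and 20
  9: stage result 3
Execution walk:
  fold_scores([2, 5, 8, 3, 11, 8, 3, 9, 7, 6]) -> 62  [called from mix_signals, line 26]
  merge_totals([2, 5, 8, 3, 11, 8, 3, 9, 7, 6], 8) -> 20  [called from mix_signals, line 27]
  grade_run(20, 62) -> 0  [called from mix_signals, line 29]
  mix_signals([2, 5, 8, 3, 11, 8, 3, 9, 7, 6], 8) -> 0  [called from main, line 48]
  index_entries([2, 5, 8, 3, 11, 8, 3, 9, 7, 6], 8) -> 2  [called from probe_limits, line 39]
  probe_limits([2, 5, 8, 3, 11, 8, 3, 9, 7, 6], 8) -> 16  [called from main, line 50]
Log line origins:
  1 — main, line 47
  2 — mix_signals, line 25
  3 — fold_scores, line 2
  4 — fold_scores, line 6
  5 — merge_totals, line 10
  6 — merge_totals, line 15
  7 — mix_signals, line 28
  8 — grade_run, line 19
  9 — main, line 49
  10 — probe_limits, line 38
  11 — index_entries, line 32
  12 — probe_limits, line 40
  13 — main, line 51
A correct fix: line 29: replace `grade_run(top, gap)` with `grade_run(gap, top)`.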